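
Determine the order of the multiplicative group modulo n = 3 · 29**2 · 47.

φ(118581) = 118581 · (1 − 1/3) · (1 − 1/29) · (1 − 1/47)
       = 118581 · 2576/4089 = 74704.

74704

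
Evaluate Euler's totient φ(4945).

3696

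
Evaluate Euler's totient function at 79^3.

486798

φ(493039) = 493039 · (1 − 1/79)
       = 493039 · 78/79 = 486798.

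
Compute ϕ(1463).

1080

1463 = 7 · 11 · 19.
φ(1463) = 1463 · (1 − 1/7) · (1 − 1/11) · (1 − 1/19)
       = 1463 · 1080/1463 = 1080.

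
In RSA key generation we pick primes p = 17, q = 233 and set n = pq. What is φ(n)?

For distinct primes, φ(pq) = (p−1)(q−1) = 16 × 232 = 3712.

3712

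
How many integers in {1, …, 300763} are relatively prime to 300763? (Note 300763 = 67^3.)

296274

φ(67^3) = 67^2·(67−1) = 4489·66 = 296274.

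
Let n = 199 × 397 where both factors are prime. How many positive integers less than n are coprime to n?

78408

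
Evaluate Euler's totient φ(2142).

576

First factor: 2142 = 2 · 3^2 · 7 · 17.
φ(2) = 2 − 1 = 1.
φ(3^2) = 3^2 − 3^1 = 9 − 3 = 6.
φ(7) = 7 − 1 = 6.
φ(17) = 17 − 1 = 16.
Since φ is multiplicative, φ(2142) = 1 · 6 · 6 · 16 = 576.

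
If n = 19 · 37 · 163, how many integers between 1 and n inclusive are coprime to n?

φ(114589) = 114589 · (1 − 1/19) · (1 − 1/37) · (1 − 1/163)
       = 114589 · 104976/114589 = 104976.

104976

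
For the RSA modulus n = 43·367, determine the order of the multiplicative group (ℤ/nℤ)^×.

15372

φ(n) = (p − 1)(q − 1) = (43−1)(367−1) = 42·366 = 15372.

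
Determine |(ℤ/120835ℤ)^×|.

Factor 120835: 120835 = 5 · 11 · 13^3.
φ(120835) = 120835 · (1 − 1/5) · (1 − 1/11) · (1 − 1/13)
       = 120835 · 480/715 = 81120.

81120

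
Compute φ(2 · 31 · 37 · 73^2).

5676480

φ(12224726) = 12224726 · (1 − 1/2) · (1 − 1/31) · (1 − 1/37) · (1 − 1/73)
       = 12224726 · 77760/167462 = 5676480.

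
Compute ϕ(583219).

First factor: 583219 = 7 × 13^2 × 17 × 29.
φ(583219) = 583219 · (1 − 1/7) · (1 − 1/13) · (1 − 1/17) · (1 − 1/29)
       = 583219 · 32256/44863 = 419328.

419328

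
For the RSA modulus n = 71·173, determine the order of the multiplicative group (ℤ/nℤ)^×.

12040

For distinct primes, φ(pq) = (p−1)(q−1) = 70 × 172 = 12040.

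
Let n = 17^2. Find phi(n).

272

φ(289) = 289 · (1 − 1/17)
       = 289 · 16/17 = 272.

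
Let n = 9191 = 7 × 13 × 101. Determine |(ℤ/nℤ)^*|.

7200

φ(9191) = 9191 · (1 − 1/7) · (1 − 1/13) · (1 − 1/101)
       = 9191 · 7200/9191 = 7200.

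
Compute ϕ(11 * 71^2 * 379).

φ(11) = 11 − 1 = 10.
φ(71^2) = 71^1·(71−1) = 71·70 = 4970.
φ(379) = 379 − 1 = 378.
Since φ is multiplicative, φ(21015929) = 10 · 4970 · 378 = 18786600.

18786600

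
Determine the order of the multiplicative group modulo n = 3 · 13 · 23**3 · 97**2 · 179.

462969695232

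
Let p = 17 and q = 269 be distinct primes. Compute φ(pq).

4288

φ(17) = 17 − 1 = 16.
φ(269) = 269 − 1 = 268.
φ(4573) = 16 × 268 = 4288.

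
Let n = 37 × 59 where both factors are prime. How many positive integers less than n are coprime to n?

φ(2183) = 2183 · (1 − 1/37) · (1 − 1/59)
       = 2183 · 2088/2183 = 2088.

2088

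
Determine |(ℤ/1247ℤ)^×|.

1176

First factor: 1247 = 29 · 43.
φ(29) = 29 − 1 = 28.
φ(43) = 43 − 1 = 42.
Multiply: 28 · 42 = 1176.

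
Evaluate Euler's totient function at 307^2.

φ(307^2) = 307^2 − 307^1 = 94249 − 307 = 93942.

93942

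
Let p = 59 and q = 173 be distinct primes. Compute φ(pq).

φ(pq) = (p−1)(q−1) = 58 · 172 = 9976.

9976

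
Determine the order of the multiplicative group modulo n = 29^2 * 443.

φ(29^2) = 29^2 − 29^1 = 841 − 29 = 812.
φ(443) = 443 − 1 = 442.
φ(372563) = 812 × 442 = 358904.

358904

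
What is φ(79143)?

79143 = 3 · 23 · 31 · 37.
φ(79143) = 79143 · (1 − 1/3) · (1 − 1/23) · (1 − 1/31) · (1 − 1/37)
       = 79143 · 47520/79143 = 47520.

47520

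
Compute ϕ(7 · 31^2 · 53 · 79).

22632480

φ(28165949) = 28165949 · (1 − 1/7) · (1 − 1/31) · (1 − 1/53) · (1 − 1/79)
       = 28165949 · 730080/908579 = 22632480.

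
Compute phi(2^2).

φ(2^2) = 2^1·(2−1) = 2·1 = 2.

2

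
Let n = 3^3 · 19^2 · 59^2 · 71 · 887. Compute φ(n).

φ(3^3) = 3^3 − 3^2 = 27 − 9 = 18.
φ(19^2) = 19^1·(19−1) = 19·18 = 342.
φ(59^2) = 59^2 − 59^1 = 3481 − 59 = 3422.
φ(71) = 71 − 1 = 70.
φ(887) = 887 − 1 = 886.
Since φ is multiplicative, φ(2136765966939) = 18 · 342 · 3422 · 70 · 886 = 1306502900640.

1306502900640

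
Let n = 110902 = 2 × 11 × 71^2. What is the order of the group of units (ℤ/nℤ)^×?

49700

φ(110902) = 110902 · (1 − 1/2) · (1 − 1/11) · (1 − 1/71)
       = 110902 · 700/1562 = 49700.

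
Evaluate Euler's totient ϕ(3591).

1944

Prime factorization: 3591 = 3^3 × 7 × 19.
φ(3^3) = 3^3 − 3^2 = 27 − 9 = 18.
φ(7) = 7 − 1 = 6.
φ(19) = 19 − 1 = 18.
Multiply: 18 · 6 · 18 = 1944.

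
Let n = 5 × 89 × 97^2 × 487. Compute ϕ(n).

φ(2039071435) = 2039071435 · (1 − 1/5) · (1 − 1/89) · (1 − 1/97) · (1 − 1/487)
       = 2039071435 · 16422912/21021355 = 1593022464.

1593022464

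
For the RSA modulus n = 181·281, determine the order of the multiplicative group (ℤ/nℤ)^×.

50400

φ(pq) = (p−1)(q−1) = 180 · 280 = 50400.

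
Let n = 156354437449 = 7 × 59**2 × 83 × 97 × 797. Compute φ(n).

φ(7) = 7 − 1 = 6.
φ(59^2) = 59^1·(59−1) = 59·58 = 3422.
φ(83) = 83 − 1 = 82.
φ(97) = 97 − 1 = 96.
φ(797) = 797 − 1 = 796.
φ(156354437449) = 6 × 3422 × 82 × 96 × 796 = 128655811584.

128655811584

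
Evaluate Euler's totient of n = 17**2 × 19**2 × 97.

8930304

φ(17^2) = 17^2 − 17^1 = 289 − 17 = 272.
φ(19^2) = 19^2 − 19^1 = 361 − 19 = 342.
φ(97) = 97 − 1 = 96.
φ(10119913) = 272 × 342 × 96 = 8930304.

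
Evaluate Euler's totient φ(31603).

24960

First factor: 31603 = 11 × 13**2 × 17.
φ(31603) = 31603 · (1 − 1/11) · (1 − 1/13) · (1 − 1/17)
       = 31603 · 1920/2431 = 24960.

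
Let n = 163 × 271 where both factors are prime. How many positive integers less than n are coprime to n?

43740

φ(163) = 163 − 1 = 162.
φ(271) = 271 − 1 = 270.
φ(44173) = 162 × 270 = 43740.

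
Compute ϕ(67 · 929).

φ(67) = 67 − 1 = 66.
φ(929) = 929 − 1 = 928.
Multiply: 66 · 928 = 61248.

61248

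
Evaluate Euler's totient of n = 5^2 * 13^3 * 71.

2839200

φ(5^2) = 5^2 − 5^1 = 25 − 5 = 20.
φ(13^3) = 13^3 − 13^2 = 2197 − 169 = 2028.
φ(71) = 71 − 1 = 70.
φ(3899675) = 20 × 2028 × 70 = 2839200.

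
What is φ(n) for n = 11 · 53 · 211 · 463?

φ(56955019) = 56955019 · (1 − 1/11) · (1 − 1/53) · (1 − 1/211) · (1 − 1/463)
       = 56955019 · 50450400/56955019 = 50450400.

50450400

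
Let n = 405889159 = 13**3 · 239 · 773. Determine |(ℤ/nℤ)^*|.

φ(405889159) = 405889159 · (1 − 1/13) · (1 − 1/239) · (1 − 1/773)
       = 405889159 · 2204832/2401711 = 372616608.

372616608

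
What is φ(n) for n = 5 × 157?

624

φ(785) = 785 · (1 − 1/5) · (1 − 1/157)
       = 785 · 624/785 = 624.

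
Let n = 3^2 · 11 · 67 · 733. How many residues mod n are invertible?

φ(4861989) = 4861989 · (1 − 1/3) · (1 − 1/11) · (1 − 1/67) · (1 − 1/733)
       = 4861989 · 966240/1620663 = 2898720.

2898720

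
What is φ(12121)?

10560

First factor: 12121 = 17 · 23 · 31.
φ(12121) = 12121 · (1 − 1/17) · (1 − 1/23) · (1 − 1/31)
       = 12121 · 10560/12121 = 10560.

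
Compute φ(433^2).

φ(187489) = 187489 · (1 − 1/433)
       = 187489 · 432/433 = 187056.

187056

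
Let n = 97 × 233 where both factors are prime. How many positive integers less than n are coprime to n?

22272

φ(97) = 97 − 1 = 96.
φ(233) = 233 − 1 = 232.
Multiply: 96 · 232 = 22272.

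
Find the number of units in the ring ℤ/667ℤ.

616

First factor: 667 = 23 × 29.
φ(23) = 23 − 1 = 22.
φ(29) = 29 − 1 = 28.
Multiply: 22 · 28 = 616.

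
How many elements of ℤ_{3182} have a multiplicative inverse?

First factor: 3182 = 2 × 37 × 43.
φ(2) = 2 − 1 = 1.
φ(37) = 37 − 1 = 36.
φ(43) = 43 − 1 = 42.
Since φ is multiplicative, φ(3182) = 1 · 36 · 42 = 1512.

1512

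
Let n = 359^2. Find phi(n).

φ(359^2) = 359^1·(359−1) = 359·358 = 128522.

128522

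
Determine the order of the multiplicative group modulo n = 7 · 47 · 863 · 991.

φ(7) = 7 − 1 = 6.
φ(47) = 47 − 1 = 46.
φ(863) = 863 − 1 = 862.
φ(991) = 991 − 1 = 990.
Multiply: 6 · 46 · 862 · 990 = 235532880.

235532880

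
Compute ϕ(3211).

2808

First factor: 3211 = 13^2 · 19.
φ(3211) = 3211 · (1 − 1/13) · (1 − 1/19)
       = 3211 · 216/247 = 2808.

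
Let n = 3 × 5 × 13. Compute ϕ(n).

96

φ(3) = 3 − 1 = 2.
φ(5) = 5 − 1 = 4.
φ(13) = 13 − 1 = 12.
Multiply: 2 · 4 · 12 = 96.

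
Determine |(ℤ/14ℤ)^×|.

6

First factor: 14 = 2 · 7.
φ(14) = 14 · (1 − 1/2) · (1 − 1/7)
       = 14 · 6/14 = 6.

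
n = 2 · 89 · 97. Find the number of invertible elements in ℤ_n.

φ(2) = 2 − 1 = 1.
φ(89) = 89 − 1 = 88.
φ(97) = 97 − 1 = 96.
φ(17266) = 1 × 88 × 96 = 8448.

8448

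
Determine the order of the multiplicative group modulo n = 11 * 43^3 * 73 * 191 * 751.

7967710800000

φ(9157864560361) = 9157864560361 · (1 − 1/11) · (1 − 1/43) · (1 − 1/73) · (1 − 1/191) · (1 − 1/751)
       = 9157864560361 · 4309200000/4952874289 = 7967710800000.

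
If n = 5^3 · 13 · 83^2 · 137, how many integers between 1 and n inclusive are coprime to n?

1110739200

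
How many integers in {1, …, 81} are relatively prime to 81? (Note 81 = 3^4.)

φ(3^4) = 3^4 − 3^3 = 81 − 27 = 54.

54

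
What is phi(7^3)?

294

φ(343) = 343 · (1 − 1/7)
       = 343 · 6/7 = 294.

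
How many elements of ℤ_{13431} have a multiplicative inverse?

7920

13431 = 3 · 11**2 · 37.
φ(3) = 3 − 1 = 2.
φ(11^2) = 11^1·(11−1) = 11·10 = 110.
φ(37) = 37 − 1 = 36.
Multiply: 2 · 110 · 36 = 7920.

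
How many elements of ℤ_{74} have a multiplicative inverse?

36

Factor 74: 74 = 2 · 37.
φ(2) = 2 − 1 = 1.
φ(37) = 37 − 1 = 36.
Since φ is multiplicative, φ(74) = 1 · 36 = 36.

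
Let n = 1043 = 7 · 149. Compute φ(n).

φ(1043) = 1043 · (1 − 1/7) · (1 − 1/149)
       = 1043 · 888/1043 = 888.

888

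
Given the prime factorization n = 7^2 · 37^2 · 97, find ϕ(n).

5370624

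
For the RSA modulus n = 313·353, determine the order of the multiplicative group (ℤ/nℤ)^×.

109824

φ(pq) = (p−1)(q−1) = 312 · 352 = 109824.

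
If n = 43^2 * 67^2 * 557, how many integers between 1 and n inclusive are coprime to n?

φ(4623189677) = 4623189677 · (1 − 1/43) · (1 − 1/67) · (1 − 1/557)
       = 4623189677 · 1541232/1604717 = 4440289392.

4440289392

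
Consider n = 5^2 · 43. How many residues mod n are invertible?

φ(1075) = 1075 · (1 − 1/5) · (1 − 1/43)
       = 1075 · 168/215 = 840.

840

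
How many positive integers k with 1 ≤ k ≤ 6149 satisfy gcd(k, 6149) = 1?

6149 = 11 · 13 · 43.
φ(6149) = 6149 · (1 − 1/11) · (1 − 1/13) · (1 − 1/43)
       = 6149 · 5040/6149 = 5040.

5040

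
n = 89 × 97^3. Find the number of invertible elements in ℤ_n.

79487232

φ(89) = 89 − 1 = 88.
φ(97^3) = 97^2·(97−1) = 9409·96 = 903264.
Since φ is multiplicative, φ(81227897) = 88 · 903264 = 79487232.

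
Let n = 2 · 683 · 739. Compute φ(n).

503316

φ(1009474) = 1009474 · (1 − 1/2) · (1 − 1/683) · (1 − 1/739)
       = 1009474 · 503316/1009474 = 503316.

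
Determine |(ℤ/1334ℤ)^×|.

1334 = 2 · 23 · 29.
φ(2) = 2 − 1 = 1.
φ(23) = 23 − 1 = 22.
φ(29) = 29 − 1 = 28.
Since φ is multiplicative, φ(1334) = 1 · 22 · 28 = 616.

616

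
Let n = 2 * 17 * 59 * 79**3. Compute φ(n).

φ(989036234) = 989036234 · (1 − 1/2) · (1 − 1/17) · (1 − 1/59) · (1 − 1/79)
       = 989036234 · 72384/158474 = 451748544.

451748544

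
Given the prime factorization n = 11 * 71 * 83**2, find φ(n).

φ(5380309) = 5380309 · (1 − 1/11) · (1 − 1/71) · (1 − 1/83)
       = 5380309 · 57400/64823 = 4764200.

4764200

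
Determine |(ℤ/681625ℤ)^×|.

Factor 681625: 681625 = 5^3 · 7 · 19 · 41.
φ(681625) = 681625 · (1 − 1/5) · (1 − 1/7) · (1 − 1/19) · (1 − 1/41)
       = 681625 · 17280/27265 = 432000.

432000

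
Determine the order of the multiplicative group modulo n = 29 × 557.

φ(16153) = 16153 · (1 − 1/29) · (1 − 1/557)
       = 16153 · 15568/16153 = 15568.

15568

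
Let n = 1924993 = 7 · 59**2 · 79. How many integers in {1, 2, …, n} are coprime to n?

φ(7) = 7 − 1 = 6.
φ(59^2) = 59^1·(59−1) = 59·58 = 3422.
φ(79) = 79 − 1 = 78.
φ(1924993) = 6 × 3422 × 78 = 1601496.

1601496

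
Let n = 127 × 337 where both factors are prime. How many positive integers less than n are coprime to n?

For distinct primes, φ(pq) = (p−1)(q−1) = 126 × 336 = 42336.

42336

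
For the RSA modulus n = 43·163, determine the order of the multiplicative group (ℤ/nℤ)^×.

6804

φ(n) = (p − 1)(q − 1) = (43−1)(163−1) = 42·162 = 6804.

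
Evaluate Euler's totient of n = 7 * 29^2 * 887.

4316592

φ(5221769) = 5221769 · (1 − 1/7) · (1 − 1/29) · (1 − 1/887)
       = 5221769 · 148848/180061 = 4316592.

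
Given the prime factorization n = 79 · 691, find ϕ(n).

φ(79) = 79 − 1 = 78.
φ(691) = 691 − 1 = 690.
Since φ is multiplicative, φ(54589) = 78 · 690 = 53820.

53820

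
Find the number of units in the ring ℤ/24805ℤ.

17600

Factor 24805: 24805 = 5 · 11**2 · 41.
φ(5) = 5 − 1 = 4.
φ(11^2) = 11^1·(11−1) = 11·10 = 110.
φ(41) = 41 − 1 = 40.
Since φ is multiplicative, φ(24805) = 4 · 110 · 40 = 17600.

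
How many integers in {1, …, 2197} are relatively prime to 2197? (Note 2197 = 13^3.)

φ(2197) = 2197 · (1 − 1/13)
       = 2197 · 12/13 = 2028.

2028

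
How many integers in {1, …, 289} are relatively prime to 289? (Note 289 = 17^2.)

272

φ(17^2) = 17^1·(17−1) = 17·16 = 272.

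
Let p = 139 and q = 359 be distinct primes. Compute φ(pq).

49404

φ(n) = (p − 1)(q − 1) = (139−1)(359−1) = 138·358 = 49404.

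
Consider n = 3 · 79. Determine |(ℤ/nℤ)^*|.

φ(237) = 237 · (1 − 1/3) · (1 − 1/79)
       = 237 · 156/237 = 156.

156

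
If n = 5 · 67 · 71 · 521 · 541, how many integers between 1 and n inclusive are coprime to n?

5189184000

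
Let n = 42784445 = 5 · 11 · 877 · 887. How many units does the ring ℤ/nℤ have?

31045440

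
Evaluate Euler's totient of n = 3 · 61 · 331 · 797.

φ(48276681) = 48276681 · (1 − 1/3) · (1 − 1/61) · (1 − 1/331) · (1 − 1/797)
       = 48276681 · 31521600/48276681 = 31521600.

31521600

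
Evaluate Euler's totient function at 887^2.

785882

φ(887^2) = 887^1·(887−1) = 887·886 = 785882.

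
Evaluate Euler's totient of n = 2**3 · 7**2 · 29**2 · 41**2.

223722240

φ(2^3) = 2^2·(2−1) = 4·1 = 4.
φ(7^2) = 7^1·(7−1) = 7·6 = 42.
φ(29^2) = 29^1·(29−1) = 29·28 = 812.
φ(41^2) = 41^2 − 41^1 = 1681 − 41 = 1640.
Multiply: 4 · 42 · 812 · 1640 = 223722240.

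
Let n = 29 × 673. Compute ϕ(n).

φ(29) = 29 − 1 = 28.
φ(673) = 673 − 1 = 672.
Multiply: 28 · 672 = 18816.

18816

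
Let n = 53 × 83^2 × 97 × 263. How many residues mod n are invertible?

8901594624

φ(53) = 53 − 1 = 52.
φ(83^2) = 83^1·(83−1) = 83·82 = 6806.
φ(97) = 97 − 1 = 96.
φ(263) = 263 − 1 = 262.
Multiply: 52 · 6806 · 96 · 262 = 8901594624.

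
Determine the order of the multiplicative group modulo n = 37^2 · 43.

55944

φ(37^2) = 37^1·(37−1) = 37·36 = 1332.
φ(43) = 43 − 1 = 42.
Multiply: 1332 · 42 = 55944.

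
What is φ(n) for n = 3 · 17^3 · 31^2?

φ(3) = 3 − 1 = 2.
φ(17^3) = 17^2·(17−1) = 289·16 = 4624.
φ(31^2) = 31^2 − 31^1 = 961 − 31 = 930.
Multiply: 2 · 4624 · 930 = 8600640.

8600640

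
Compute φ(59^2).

3422

φ(3481) = 3481 · (1 − 1/59)
       = 3481 · 58/59 = 3422.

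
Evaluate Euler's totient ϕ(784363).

Prime factorization: 784363 = 17 · 29 · 37 · 43.
φ(17) = 17 − 1 = 16.
φ(29) = 29 − 1 = 28.
φ(37) = 37 − 1 = 36.
φ(43) = 43 − 1 = 42.
Since φ is multiplicative, φ(784363) = 16 · 28 · 36 · 42 = 677376.

677376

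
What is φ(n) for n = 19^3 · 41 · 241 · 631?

39299904000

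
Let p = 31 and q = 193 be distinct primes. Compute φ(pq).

5760

φ(n) = (p − 1)(q − 1) = (31−1)(193−1) = 30·192 = 5760.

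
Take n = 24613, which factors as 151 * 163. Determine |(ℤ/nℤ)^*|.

φ(151) = 151 − 1 = 150.
φ(163) = 163 − 1 = 162.
Since φ is multiplicative, φ(24613) = 150 · 162 = 24300.

24300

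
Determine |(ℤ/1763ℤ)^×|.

Prime factorization: 1763 = 41 * 43.
φ(41) = 41 − 1 = 40.
φ(43) = 43 − 1 = 42.
φ(1763) = 40 × 42 = 1680.

1680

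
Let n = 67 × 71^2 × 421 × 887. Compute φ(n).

φ(126123848969) = 126123848969 · (1 − 1/67) · (1 − 1/71) · (1 − 1/421) · (1 − 1/887)
       = 126123848969 · 1719194400/1776392239 = 122062802400.

122062802400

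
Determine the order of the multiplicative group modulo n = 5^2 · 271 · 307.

1652400

φ(5^2) = 5^2 − 5^1 = 25 − 5 = 20.
φ(271) = 271 − 1 = 270.
φ(307) = 307 − 1 = 306.
φ(2079925) = 20 × 270 × 306 = 1652400.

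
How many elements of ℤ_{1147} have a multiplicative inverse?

1080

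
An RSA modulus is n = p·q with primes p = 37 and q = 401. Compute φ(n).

14400

φ(14837) = 14837 · (1 − 1/37) · (1 − 1/401)
       = 14837 · 14400/14837 = 14400.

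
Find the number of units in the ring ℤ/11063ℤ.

First factor: 11063 = 13 · 23 · 37.
φ(13) = 13 − 1 = 12.
φ(23) = 23 − 1 = 22.
φ(37) = 37 − 1 = 36.
Since φ is multiplicative, φ(11063) = 12 · 22 · 36 = 9504.

9504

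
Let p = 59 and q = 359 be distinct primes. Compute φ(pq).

20764

φ(59) = 59 − 1 = 58.
φ(359) = 359 − 1 = 358.
φ(21181) = 58 × 358 = 20764.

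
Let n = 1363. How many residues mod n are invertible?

Prime factorization: 1363 = 29 · 47.
φ(29) = 29 − 1 = 28.
φ(47) = 47 − 1 = 46.
Multiply: 28 · 46 = 1288.

1288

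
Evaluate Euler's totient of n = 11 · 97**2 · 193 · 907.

16198410240

φ(11) = 11 − 1 = 10.
φ(97^2) = 97^1·(97−1) = 97·96 = 9312.
φ(193) = 193 − 1 = 192.
φ(907) = 907 − 1 = 906.
Since φ is multiplicative, φ(18117603449) = 10 · 9312 · 192 · 906 = 16198410240.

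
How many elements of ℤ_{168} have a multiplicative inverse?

168 = 2^3 * 3 * 7.
φ(2^3) = 2^2·(2−1) = 4·1 = 4.
φ(3) = 3 − 1 = 2.
φ(7) = 7 − 1 = 6.
Multiply: 4 · 2 · 6 = 48.

48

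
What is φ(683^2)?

465806

φ(683^2) = 683^1·(683−1) = 683·682 = 465806.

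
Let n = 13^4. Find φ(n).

φ(28561) = 28561 · (1 − 1/13)
       = 28561 · 12/13 = 26364.

26364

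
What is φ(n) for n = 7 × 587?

3516

φ(4109) = 4109 · (1 − 1/7) · (1 − 1/587)
       = 4109 · 3516/4109 = 3516.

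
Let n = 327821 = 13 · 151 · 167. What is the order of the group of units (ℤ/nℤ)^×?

φ(13) = 13 − 1 = 12.
φ(151) = 151 − 1 = 150.
φ(167) = 167 − 1 = 166.
φ(327821) = 12 × 150 × 166 = 298800.

298800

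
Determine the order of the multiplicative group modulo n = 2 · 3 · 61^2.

7320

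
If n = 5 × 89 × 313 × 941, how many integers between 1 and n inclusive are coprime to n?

103234560

φ(131067185) = 131067185 · (1 − 1/5) · (1 − 1/89) · (1 − 1/313) · (1 − 1/941)
       = 131067185 · 103234560/131067185 = 103234560.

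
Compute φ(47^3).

φ(47^3) = 47^3 − 47^2 = 103823 − 2209 = 101614.

101614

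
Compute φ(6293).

5040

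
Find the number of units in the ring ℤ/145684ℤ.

145684 = 2^2 · 7 · 11^2 · 43.
φ(145684) = 145684 · (1 − 1/2) · (1 − 1/7) · (1 − 1/11) · (1 − 1/43)
       = 145684 · 2520/6622 = 55440.

55440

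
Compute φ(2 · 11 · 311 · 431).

1333000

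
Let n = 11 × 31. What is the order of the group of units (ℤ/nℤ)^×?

300

φ(11) = 11 − 1 = 10.
φ(31) = 31 − 1 = 30.
Since φ is multiplicative, φ(341) = 10 · 30 = 300.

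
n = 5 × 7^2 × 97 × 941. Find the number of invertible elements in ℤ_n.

φ(5) = 5 − 1 = 4.
φ(7^2) = 7^2 − 7^1 = 49 − 7 = 42.
φ(97) = 97 − 1 = 96.
φ(941) = 941 − 1 = 940.
φ(22362865) = 4 × 42 × 96 × 940 = 15160320.

15160320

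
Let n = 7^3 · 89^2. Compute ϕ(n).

φ(7^3) = 7^3 − 7^2 = 343 − 49 = 294.
φ(89^2) = 89^2 − 89^1 = 7921 − 89 = 7832.
Since φ is multiplicative, φ(2716903) = 294 · 7832 = 2302608.

2302608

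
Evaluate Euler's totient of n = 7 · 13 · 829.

59616

φ(7) = 7 − 1 = 6.
φ(13) = 13 − 1 = 12.
φ(829) = 829 − 1 = 828.
Multiply: 6 · 12 · 828 = 59616.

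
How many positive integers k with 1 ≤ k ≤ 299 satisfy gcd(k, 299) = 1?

264

Prime factorization: 299 = 13 · 23.
φ(13) = 13 − 1 = 12.
φ(23) = 23 − 1 = 22.
Since φ is multiplicative, φ(299) = 12 · 22 = 264.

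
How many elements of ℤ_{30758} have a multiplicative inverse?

30758 = 2 · 7 · 13^3.
φ(30758) = 30758 · (1 − 1/2) · (1 − 1/7) · (1 − 1/13)
       = 30758 · 72/182 = 12168.

12168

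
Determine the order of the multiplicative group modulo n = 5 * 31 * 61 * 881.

6336000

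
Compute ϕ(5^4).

500

φ(5^4) = 5^3·(5−1) = 125·4 = 500.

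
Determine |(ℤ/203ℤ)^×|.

168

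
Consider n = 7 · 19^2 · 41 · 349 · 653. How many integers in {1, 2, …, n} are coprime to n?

φ(23611724479) = 23611724479 · (1 − 1/7) · (1 − 1/19) · (1 − 1/41) · (1 − 1/349) · (1 − 1/653)
       = 23611724479 · 980190720/1242722341 = 18623623680.

18623623680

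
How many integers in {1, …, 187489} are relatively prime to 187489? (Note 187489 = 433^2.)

φ(187489) = 187489 · (1 − 1/433)
       = 187489 · 432/433 = 187056.

187056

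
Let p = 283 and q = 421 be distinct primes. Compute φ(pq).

118440

φ(pq) = (p−1)(q−1) = 282 · 420 = 118440.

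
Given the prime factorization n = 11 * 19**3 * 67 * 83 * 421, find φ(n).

147702139200

φ(176639765269) = 176639765269 · (1 − 1/11) · (1 − 1/19) · (1 − 1/67) · (1 − 1/83) · (1 − 1/421)
       = 176639765269 · 409147200/489306829 = 147702139200.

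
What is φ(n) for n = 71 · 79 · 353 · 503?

964803840

φ(995928431) = 995928431 · (1 − 1/71) · (1 − 1/79) · (1 − 1/353) · (1 − 1/503)
       = 995928431 · 964803840/995928431 = 964803840.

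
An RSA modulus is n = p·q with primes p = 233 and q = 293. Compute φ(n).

φ(n) = (p − 1)(q − 1) = (233−1)(293−1) = 232·292 = 67744.

67744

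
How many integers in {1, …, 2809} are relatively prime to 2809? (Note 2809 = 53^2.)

φ(2809) = 2809 · (1 − 1/53)
       = 2809 · 52/53 = 2756.

2756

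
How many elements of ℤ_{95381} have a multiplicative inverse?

73920

Factor 95381: 95381 = 11 × 13 × 23 × 29.
φ(11) = 11 − 1 = 10.
φ(13) = 13 − 1 = 12.
φ(23) = 23 − 1 = 22.
φ(29) = 29 − 1 = 28.
Since φ is multiplicative, φ(95381) = 10 · 12 · 22 · 28 = 73920.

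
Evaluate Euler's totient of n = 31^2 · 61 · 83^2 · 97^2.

3536462937600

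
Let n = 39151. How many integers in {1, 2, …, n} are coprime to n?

30912

First factor: 39151 = 7^2 × 17 × 47.
φ(39151) = 39151 · (1 − 1/7) · (1 − 1/17) · (1 − 1/47)
       = 39151 · 4416/5593 = 30912.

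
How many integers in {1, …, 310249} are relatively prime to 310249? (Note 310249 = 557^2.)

φ(557^2) = 557^2 − 557^1 = 310249 − 557 = 309692.

309692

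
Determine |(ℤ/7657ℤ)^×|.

6480

Factor 7657: 7657 = 13 · 19 · 31.
φ(7657) = 7657 · (1 − 1/13) · (1 − 1/19) · (1 − 1/31)
       = 7657 · 6480/7657 = 6480.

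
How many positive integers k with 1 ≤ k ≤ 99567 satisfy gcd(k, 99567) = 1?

First factor: 99567 = 3^2 * 13 * 23 * 37.
φ(99567) = 99567 · (1 − 1/3) · (1 − 1/13) · (1 − 1/23) · (1 − 1/37)
       = 99567 · 19008/33189 = 57024.

57024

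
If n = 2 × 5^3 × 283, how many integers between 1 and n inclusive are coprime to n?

28200

φ(70750) = 70750 · (1 − 1/2) · (1 − 1/5) · (1 − 1/283)
       = 70750 · 1128/2830 = 28200.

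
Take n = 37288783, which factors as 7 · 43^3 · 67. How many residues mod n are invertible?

30752568

φ(7) = 7 − 1 = 6.
φ(43^3) = 43^3 − 43^2 = 79507 − 1849 = 77658.
φ(67) = 67 − 1 = 66.
φ(37288783) = 6 × 77658 × 66 = 30752568.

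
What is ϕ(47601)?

First factor: 47601 = 3^3 * 41 * 43.
φ(3^3) = 3^3 − 3^2 = 27 − 9 = 18.
φ(41) = 41 − 1 = 40.
φ(43) = 43 − 1 = 42.
Since φ is multiplicative, φ(47601) = 18 · 40 · 42 = 30240.

30240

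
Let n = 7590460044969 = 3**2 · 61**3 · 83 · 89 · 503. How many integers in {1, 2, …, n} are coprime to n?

φ(3^2) = 3^2 − 3^1 = 9 − 3 = 6.
φ(61^3) = 61^3 − 61^2 = 226981 − 3721 = 223260.
φ(83) = 83 − 1 = 82.
φ(89) = 89 − 1 = 88.
φ(503) = 503 − 1 = 502.
Multiply: 6 · 223260 · 82 · 88 · 502 = 4852465009920.

4852465009920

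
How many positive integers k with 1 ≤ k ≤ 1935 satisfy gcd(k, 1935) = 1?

1008

1935 = 3**2 · 5 · 43.
φ(1935) = 1935 · (1 − 1/3) · (1 − 1/5) · (1 − 1/43)
       = 1935 · 336/645 = 1008.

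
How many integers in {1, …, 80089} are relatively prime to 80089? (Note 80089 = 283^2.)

79806

φ(283^2) = 283^1·(283−1) = 283·282 = 79806.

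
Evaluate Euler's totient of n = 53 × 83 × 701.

2984800

φ(3083699) = 3083699 · (1 − 1/53) · (1 − 1/83) · (1 − 1/701)
       = 3083699 · 2984800/3083699 = 2984800.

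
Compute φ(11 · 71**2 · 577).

28627200

φ(31995227) = 31995227 · (1 − 1/11) · (1 − 1/71) · (1 − 1/577)
       = 31995227 · 403200/450637 = 28627200.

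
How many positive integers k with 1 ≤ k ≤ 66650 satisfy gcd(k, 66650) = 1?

25200

Factor 66650: 66650 = 2 · 5^2 · 31 · 43.
φ(66650) = 66650 · (1 − 1/2) · (1 − 1/5) · (1 − 1/31) · (1 − 1/43)
       = 66650 · 5040/13330 = 25200.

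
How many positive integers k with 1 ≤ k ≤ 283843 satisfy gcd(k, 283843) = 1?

First factor: 283843 = 7 · 23 · 41 · 43.
φ(283843) = 283843 · (1 − 1/7) · (1 − 1/23) · (1 − 1/41) · (1 − 1/43)
       = 283843 · 221760/283843 = 221760.

221760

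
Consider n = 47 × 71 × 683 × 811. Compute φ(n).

φ(47) = 47 − 1 = 46.
φ(71) = 71 − 1 = 70.
φ(683) = 683 − 1 = 682.
φ(811) = 811 − 1 = 810.
Since φ is multiplicative, φ(1848407681) = 46 · 70 · 682 · 810 = 1778792400.

1778792400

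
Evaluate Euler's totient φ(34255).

Factor 34255: 34255 = 5 * 13 * 17 * 31.
φ(34255) = 34255 · (1 − 1/5) · (1 − 1/13) · (1 − 1/17) · (1 − 1/31)
       = 34255 · 23040/34255 = 23040.

23040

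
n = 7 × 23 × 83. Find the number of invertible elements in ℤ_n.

10824

φ(13363) = 13363 · (1 − 1/7) · (1 − 1/23) · (1 − 1/83)
       = 13363 · 10824/13363 = 10824.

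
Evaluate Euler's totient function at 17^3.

φ(17^3) = 17^3 − 17^2 = 4913 − 289 = 4624.

4624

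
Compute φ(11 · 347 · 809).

2795680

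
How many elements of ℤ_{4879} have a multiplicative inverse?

3840

Prime factorization: 4879 = 7 · 17 · 41.
φ(7) = 7 − 1 = 6.
φ(17) = 17 − 1 = 16.
φ(41) = 41 − 1 = 40.
Multiply: 6 · 16 · 40 = 3840.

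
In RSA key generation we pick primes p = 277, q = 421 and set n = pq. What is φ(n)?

For distinct primes, φ(pq) = (p−1)(q−1) = 276 × 420 = 115920.

115920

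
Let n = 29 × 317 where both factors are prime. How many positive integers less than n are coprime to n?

8848

φ(pq) = (p−1)(q−1) = 28 · 316 = 8848.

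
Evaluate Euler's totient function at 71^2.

4970

φ(71^2) = 71^1·(71−1) = 71·70 = 4970.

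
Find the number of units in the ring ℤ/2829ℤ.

2829 = 3 × 23 × 41.
φ(2829) = 2829 · (1 − 1/3) · (1 − 1/23) · (1 − 1/41)
       = 2829 · 1760/2829 = 1760.

1760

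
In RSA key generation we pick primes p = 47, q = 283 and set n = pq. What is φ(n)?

12972

For distinct primes, φ(pq) = (p−1)(q−1) = 46 × 282 = 12972.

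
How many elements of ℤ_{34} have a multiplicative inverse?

16

First factor: 34 = 2 * 17.
φ(34) = 34 · (1 − 1/2) · (1 − 1/17)
       = 34 · 16/34 = 16.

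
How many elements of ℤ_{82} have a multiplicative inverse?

40

Factor 82: 82 = 2 × 41.
φ(82) = 82 · (1 − 1/2) · (1 − 1/41)
       = 82 · 40/82 = 40.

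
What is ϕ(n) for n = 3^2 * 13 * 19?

φ(3^2) = 3^1·(3−1) = 3·2 = 6.
φ(13) = 13 − 1 = 12.
φ(19) = 19 − 1 = 18.
Multiply: 6 · 12 · 18 = 1296.

1296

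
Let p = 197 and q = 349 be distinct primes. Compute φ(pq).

68208

φ(pq) = (p−1)(q−1) = 196 · 348 = 68208.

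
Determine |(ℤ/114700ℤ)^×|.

43200

Factor 114700: 114700 = 2^2 · 5^2 · 31 · 37.
φ(2^2) = 2^2 − 2^1 = 4 − 2 = 2.
φ(5^2) = 5^1·(5−1) = 5·4 = 20.
φ(31) = 31 − 1 = 30.
φ(37) = 37 − 1 = 36.
Since φ is multiplicative, φ(114700) = 2 · 20 · 30 · 36 = 43200.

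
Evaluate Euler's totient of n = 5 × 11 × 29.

φ(5) = 5 − 1 = 4.
φ(11) = 11 − 1 = 10.
φ(29) = 29 − 1 = 28.
φ(1595) = 4 × 10 × 28 = 1120.

1120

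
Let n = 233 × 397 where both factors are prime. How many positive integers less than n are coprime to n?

For distinct primes, φ(pq) = (p−1)(q−1) = 232 × 396 = 91872.

91872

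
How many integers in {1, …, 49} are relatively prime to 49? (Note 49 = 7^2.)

42

φ(7^2) = 7^1·(7−1) = 7·6 = 42.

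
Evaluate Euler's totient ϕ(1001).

720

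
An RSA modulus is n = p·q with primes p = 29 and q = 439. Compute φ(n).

φ(12731) = 12731 · (1 − 1/29) · (1 − 1/439)
       = 12731 · 12264/12731 = 12264.

12264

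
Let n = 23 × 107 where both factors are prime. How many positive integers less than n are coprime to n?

2332

φ(2461) = 2461 · (1 − 1/23) · (1 − 1/107)
       = 2461 · 2332/2461 = 2332.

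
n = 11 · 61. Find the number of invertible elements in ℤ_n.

φ(671) = 671 · (1 − 1/11) · (1 − 1/61)
       = 671 · 600/671 = 600.

600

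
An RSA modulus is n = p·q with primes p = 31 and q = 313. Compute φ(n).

9360

For distinct primes, φ(pq) = (p−1)(q−1) = 30 × 312 = 9360.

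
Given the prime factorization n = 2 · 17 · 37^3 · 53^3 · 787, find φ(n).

φ(2) = 2 − 1 = 1.
φ(17) = 17 − 1 = 16.
φ(37^3) = 37^3 − 37^2 = 50653 − 1369 = 49284.
φ(53^3) = 53^2·(53−1) = 2809·52 = 146068.
φ(787) = 787 − 1 = 786.
φ(201783862250198) = 1 × 16 × 49284 × 146068 × 786 = 90532301363712.

90532301363712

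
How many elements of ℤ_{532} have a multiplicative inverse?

216

532 = 2**2 * 7 * 19.
φ(532) = 532 · (1 − 1/2) · (1 − 1/7) · (1 − 1/19)
       = 532 · 108/266 = 216.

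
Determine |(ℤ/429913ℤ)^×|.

First factor: 429913 = 11^3 · 17 · 19.
φ(429913) = 429913 · (1 − 1/11) · (1 − 1/17) · (1 − 1/19)
       = 429913 · 2880/3553 = 348480.

348480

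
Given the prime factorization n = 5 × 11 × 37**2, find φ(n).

53280

φ(5) = 5 − 1 = 4.
φ(11) = 11 − 1 = 10.
φ(37^2) = 37^2 − 37^1 = 1369 − 37 = 1332.
Since φ is multiplicative, φ(75295) = 4 · 10 · 1332 = 53280.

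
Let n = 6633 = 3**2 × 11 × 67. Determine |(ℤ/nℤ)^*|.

3960

φ(3^2) = 3^2 − 3^1 = 9 − 3 = 6.
φ(11) = 11 − 1 = 10.
φ(67) = 67 − 1 = 66.
Multiply: 6 · 10 · 66 = 3960.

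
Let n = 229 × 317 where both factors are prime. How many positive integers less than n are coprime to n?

φ(pq) = (p−1)(q−1) = 228 · 316 = 72048.

72048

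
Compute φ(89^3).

697048

φ(704969) = 704969 · (1 − 1/89)
       = 704969 · 88/89 = 697048.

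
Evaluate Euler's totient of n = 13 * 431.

5160

φ(13) = 13 − 1 = 12.
φ(431) = 431 − 1 = 430.
Since φ is multiplicative, φ(5603) = 12 · 430 = 5160.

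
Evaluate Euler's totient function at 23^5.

6156502

φ(23^5) = 23^5 − 23^4 = 6436343 − 279841 = 6156502.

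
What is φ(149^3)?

3285748

φ(3307949) = 3307949 · (1 − 1/149)
       = 3307949 · 148/149 = 3285748.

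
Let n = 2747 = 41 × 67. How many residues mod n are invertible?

2640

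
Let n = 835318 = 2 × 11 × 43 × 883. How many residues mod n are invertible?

φ(2) = 2 − 1 = 1.
φ(11) = 11 − 1 = 10.
φ(43) = 43 − 1 = 42.
φ(883) = 883 − 1 = 882.
φ(835318) = 1 × 10 × 42 × 882 = 370440.

370440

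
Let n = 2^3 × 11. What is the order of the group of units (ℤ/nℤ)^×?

40

φ(88) = 88 · (1 − 1/2) · (1 − 1/11)
       = 88 · 10/22 = 40.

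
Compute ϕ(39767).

28512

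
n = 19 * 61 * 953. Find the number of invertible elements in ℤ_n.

1028160

φ(19) = 19 − 1 = 18.
φ(61) = 61 − 1 = 60.
φ(953) = 953 − 1 = 952.
Multiply: 18 · 60 · 952 = 1028160.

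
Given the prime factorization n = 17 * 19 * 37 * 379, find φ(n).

φ(4529429) = 4529429 · (1 − 1/17) · (1 − 1/19) · (1 − 1/37) · (1 − 1/379)
       = 4529429 · 3919104/4529429 = 3919104.

3919104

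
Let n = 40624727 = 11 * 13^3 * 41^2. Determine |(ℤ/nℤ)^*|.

33259200

φ(11) = 11 − 1 = 10.
φ(13^3) = 13^2·(13−1) = 169·12 = 2028.
φ(41^2) = 41^1·(41−1) = 41·40 = 1640.
Multiply: 10 · 2028 · 1640 = 33259200.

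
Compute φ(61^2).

φ(3721) = 3721 · (1 − 1/61)
       = 3721 · 60/61 = 3660.

3660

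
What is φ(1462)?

672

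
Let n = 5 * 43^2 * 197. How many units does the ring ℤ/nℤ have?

1415904

φ(1821265) = 1821265 · (1 − 1/5) · (1 − 1/43) · (1 − 1/197)
       = 1821265 · 32928/42355 = 1415904.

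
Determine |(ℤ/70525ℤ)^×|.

First factor: 70525 = 5**2 × 7 × 13 × 31.
φ(5^2) = 5^1·(5−1) = 5·4 = 20.
φ(7) = 7 − 1 = 6.
φ(13) = 13 − 1 = 12.
φ(31) = 31 − 1 = 30.
Multiply: 20 · 6 · 12 · 30 = 43200.

43200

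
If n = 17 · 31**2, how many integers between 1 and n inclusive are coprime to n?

φ(16337) = 16337 · (1 − 1/17) · (1 − 1/31)
       = 16337 · 480/527 = 14880.

14880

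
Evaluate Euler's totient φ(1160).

448

First factor: 1160 = 2^3 · 5 · 29.
φ(2^3) = 2^3 − 2^2 = 8 − 4 = 4.
φ(5) = 5 − 1 = 4.
φ(29) = 29 − 1 = 28.
φ(1160) = 4 × 4 × 28 = 448.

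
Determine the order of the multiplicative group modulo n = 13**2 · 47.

φ(13^2) = 13^1·(13−1) = 13·12 = 156.
φ(47) = 47 − 1 = 46.
Since φ is multiplicative, φ(7943) = 156 · 46 = 7176.

7176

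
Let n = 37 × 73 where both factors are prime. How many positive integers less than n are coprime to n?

2592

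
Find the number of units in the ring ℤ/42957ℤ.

42957 = 3^3 * 37 * 43.
φ(42957) = 42957 · (1 − 1/3) · (1 − 1/37) · (1 − 1/43)
       = 42957 · 3024/4773 = 27216.

27216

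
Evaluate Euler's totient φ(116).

116 = 2**2 × 29.
φ(2^2) = 2^1·(2−1) = 2·1 = 2.
φ(29) = 29 − 1 = 28.
Since φ is multiplicative, φ(116) = 2 · 28 = 56.

56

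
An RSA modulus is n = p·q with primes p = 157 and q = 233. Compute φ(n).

36192

φ(pq) = (p−1)(q−1) = 156 · 232 = 36192.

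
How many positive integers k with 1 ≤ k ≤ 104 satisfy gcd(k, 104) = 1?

104 = 2^3 · 13.
φ(104) = 104 · (1 − 1/2) · (1 − 1/13)
       = 104 · 12/26 = 48.

48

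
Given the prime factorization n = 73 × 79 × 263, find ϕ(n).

1471392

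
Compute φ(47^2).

φ(47^2) = 47^2 − 47^1 = 2209 − 47 = 2162.

2162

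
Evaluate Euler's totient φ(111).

72

Factor 111: 111 = 3 × 37.
φ(111) = 111 · (1 − 1/3) · (1 − 1/37)
       = 111 · 72/111 = 72.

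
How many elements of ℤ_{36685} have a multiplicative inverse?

Prime factorization: 36685 = 5 * 11 * 23 * 29.
φ(36685) = 36685 · (1 − 1/5) · (1 − 1/11) · (1 − 1/23) · (1 − 1/29)
       = 36685 · 24640/36685 = 24640.

24640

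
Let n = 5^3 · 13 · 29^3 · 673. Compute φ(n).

18989107200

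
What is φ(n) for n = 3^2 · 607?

3636

φ(5463) = 5463 · (1 − 1/3) · (1 − 1/607)
       = 5463 · 1212/1821 = 3636.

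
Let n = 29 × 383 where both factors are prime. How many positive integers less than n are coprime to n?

10696

For distinct primes, φ(pq) = (p−1)(q−1) = 28 × 382 = 10696.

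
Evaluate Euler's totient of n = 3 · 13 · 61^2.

87840

φ(3) = 3 − 1 = 2.
φ(13) = 13 − 1 = 12.
φ(61^2) = 61^1·(61−1) = 61·60 = 3660.
Since φ is multiplicative, φ(145119) = 2 · 12 · 3660 = 87840.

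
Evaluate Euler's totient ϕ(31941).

Factor 31941: 31941 = 3^3 × 7 × 13^2.
φ(3^3) = 3^2·(3−1) = 9·2 = 18.
φ(7) = 7 − 1 = 6.
φ(13^2) = 13^2 − 13^1 = 169 − 13 = 156.
Since φ is multiplicative, φ(31941) = 18 · 6 · 156 = 16848.

16848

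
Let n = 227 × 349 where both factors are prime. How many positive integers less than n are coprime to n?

φ(227) = 227 − 1 = 226.
φ(349) = 349 − 1 = 348.
φ(79223) = 226 × 348 = 78648.

78648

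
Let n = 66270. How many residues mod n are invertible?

Factor 66270: 66270 = 2 · 3 · 5 · 47**2.
φ(66270) = 66270 · (1 − 1/2) · (1 − 1/3) · (1 − 1/5) · (1 − 1/47)
       = 66270 · 368/1410 = 17296.

17296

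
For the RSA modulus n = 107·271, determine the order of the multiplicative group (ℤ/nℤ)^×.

28620

For distinct primes, φ(pq) = (p−1)(q−1) = 106 × 270 = 28620.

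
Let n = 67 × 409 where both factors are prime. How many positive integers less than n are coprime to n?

φ(n) = (p − 1)(q − 1) = (67−1)(409−1) = 66·408 = 26928.

26928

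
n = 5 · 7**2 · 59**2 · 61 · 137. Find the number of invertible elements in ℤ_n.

φ(7127225665) = 7127225665 · (1 − 1/5) · (1 − 1/7) · (1 − 1/59) · (1 − 1/61) · (1 − 1/137)
       = 7127225665 · 11358720/17257205 = 4691151360.

4691151360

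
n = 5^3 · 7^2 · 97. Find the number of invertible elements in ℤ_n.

φ(594125) = 594125 · (1 − 1/5) · (1 − 1/7) · (1 − 1/97)
       = 594125 · 2304/3395 = 403200.

403200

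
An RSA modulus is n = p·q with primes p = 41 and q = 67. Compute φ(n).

φ(pq) = (p−1)(q−1) = 40 · 66 = 2640.

2640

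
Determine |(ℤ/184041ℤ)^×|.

102960

Factor 184041: 184041 = 3^2 · 11^2 · 13^2.
φ(3^2) = 3^2 − 3^1 = 9 − 3 = 6.
φ(11^2) = 11^1·(11−1) = 11·10 = 110.
φ(13^2) = 13^2 − 13^1 = 169 − 13 = 156.
φ(184041) = 6 × 110 × 156 = 102960.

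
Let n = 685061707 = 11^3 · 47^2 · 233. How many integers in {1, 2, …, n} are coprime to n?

606916640

φ(11^3) = 11^2·(11−1) = 121·10 = 1210.
φ(47^2) = 47^1·(47−1) = 47·46 = 2162.
φ(233) = 233 − 1 = 232.
φ(685061707) = 1210 × 2162 × 232 = 606916640.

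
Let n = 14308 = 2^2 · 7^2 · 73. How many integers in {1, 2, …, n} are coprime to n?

φ(2^2) = 2^2 − 2^1 = 4 − 2 = 2.
φ(7^2) = 7^1·(7−1) = 7·6 = 42.
φ(73) = 73 − 1 = 72.
φ(14308) = 2 × 42 × 72 = 6048.

6048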